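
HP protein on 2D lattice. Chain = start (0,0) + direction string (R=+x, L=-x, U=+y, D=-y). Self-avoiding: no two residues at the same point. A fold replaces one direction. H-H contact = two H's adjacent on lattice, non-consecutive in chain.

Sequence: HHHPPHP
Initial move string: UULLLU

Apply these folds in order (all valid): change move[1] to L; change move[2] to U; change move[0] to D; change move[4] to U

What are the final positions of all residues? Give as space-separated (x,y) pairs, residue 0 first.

Answer: (0,0) (0,-1) (-1,-1) (-1,0) (-2,0) (-2,1) (-2,2)

Derivation:
Initial moves: UULLLU
Fold: move[1]->L => ULLLLU (positions: [(0, 0), (0, 1), (-1, 1), (-2, 1), (-3, 1), (-4, 1), (-4, 2)])
Fold: move[2]->U => ULULLU (positions: [(0, 0), (0, 1), (-1, 1), (-1, 2), (-2, 2), (-3, 2), (-3, 3)])
Fold: move[0]->D => DLULLU (positions: [(0, 0), (0, -1), (-1, -1), (-1, 0), (-2, 0), (-3, 0), (-3, 1)])
Fold: move[4]->U => DLULUU (positions: [(0, 0), (0, -1), (-1, -1), (-1, 0), (-2, 0), (-2, 1), (-2, 2)])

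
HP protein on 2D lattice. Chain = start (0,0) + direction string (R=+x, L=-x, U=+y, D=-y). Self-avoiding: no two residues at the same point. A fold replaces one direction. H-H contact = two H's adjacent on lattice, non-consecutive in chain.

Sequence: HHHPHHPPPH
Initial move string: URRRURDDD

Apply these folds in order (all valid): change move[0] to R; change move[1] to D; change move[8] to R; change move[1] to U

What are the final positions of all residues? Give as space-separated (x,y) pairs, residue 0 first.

Answer: (0,0) (1,0) (1,1) (2,1) (3,1) (3,2) (4,2) (4,1) (4,0) (5,0)

Derivation:
Initial moves: URRRURDDD
Fold: move[0]->R => RRRRURDDD (positions: [(0, 0), (1, 0), (2, 0), (3, 0), (4, 0), (4, 1), (5, 1), (5, 0), (5, -1), (5, -2)])
Fold: move[1]->D => RDRRURDDD (positions: [(0, 0), (1, 0), (1, -1), (2, -1), (3, -1), (3, 0), (4, 0), (4, -1), (4, -2), (4, -3)])
Fold: move[8]->R => RDRRURDDR (positions: [(0, 0), (1, 0), (1, -1), (2, -1), (3, -1), (3, 0), (4, 0), (4, -1), (4, -2), (5, -2)])
Fold: move[1]->U => RURRURDDR (positions: [(0, 0), (1, 0), (1, 1), (2, 1), (3, 1), (3, 2), (4, 2), (4, 1), (4, 0), (5, 0)])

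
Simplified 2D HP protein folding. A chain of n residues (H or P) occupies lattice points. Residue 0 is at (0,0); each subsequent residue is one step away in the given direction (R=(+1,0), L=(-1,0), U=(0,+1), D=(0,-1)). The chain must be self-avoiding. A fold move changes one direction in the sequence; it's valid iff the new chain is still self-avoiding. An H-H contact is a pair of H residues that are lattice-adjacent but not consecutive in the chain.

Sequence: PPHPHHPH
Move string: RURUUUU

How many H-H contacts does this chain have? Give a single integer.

Answer: 0

Derivation:
Positions: [(0, 0), (1, 0), (1, 1), (2, 1), (2, 2), (2, 3), (2, 4), (2, 5)]
No H-H contacts found.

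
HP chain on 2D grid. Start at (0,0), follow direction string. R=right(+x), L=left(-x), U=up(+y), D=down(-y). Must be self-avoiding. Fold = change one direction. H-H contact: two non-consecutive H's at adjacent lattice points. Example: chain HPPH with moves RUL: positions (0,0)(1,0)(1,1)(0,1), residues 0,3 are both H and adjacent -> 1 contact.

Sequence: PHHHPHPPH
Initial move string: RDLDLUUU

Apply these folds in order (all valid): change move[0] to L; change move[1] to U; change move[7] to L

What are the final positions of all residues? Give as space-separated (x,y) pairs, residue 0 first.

Initial moves: RDLDLUUU
Fold: move[0]->L => LDLDLUUU (positions: [(0, 0), (-1, 0), (-1, -1), (-2, -1), (-2, -2), (-3, -2), (-3, -1), (-3, 0), (-3, 1)])
Fold: move[1]->U => LULDLUUU (positions: [(0, 0), (-1, 0), (-1, 1), (-2, 1), (-2, 0), (-3, 0), (-3, 1), (-3, 2), (-3, 3)])
Fold: move[7]->L => LULDLUUL (positions: [(0, 0), (-1, 0), (-1, 1), (-2, 1), (-2, 0), (-3, 0), (-3, 1), (-3, 2), (-4, 2)])

Answer: (0,0) (-1,0) (-1,1) (-2,1) (-2,0) (-3,0) (-3,1) (-3,2) (-4,2)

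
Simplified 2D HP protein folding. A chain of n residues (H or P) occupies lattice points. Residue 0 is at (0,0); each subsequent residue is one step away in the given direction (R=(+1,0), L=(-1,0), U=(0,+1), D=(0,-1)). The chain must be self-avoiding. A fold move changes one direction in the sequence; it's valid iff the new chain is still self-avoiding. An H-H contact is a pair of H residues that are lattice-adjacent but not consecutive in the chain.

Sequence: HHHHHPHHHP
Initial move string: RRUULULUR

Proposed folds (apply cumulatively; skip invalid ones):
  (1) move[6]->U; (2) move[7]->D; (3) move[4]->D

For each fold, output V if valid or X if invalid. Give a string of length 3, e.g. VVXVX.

Initial: RRUULULUR -> [(0, 0), (1, 0), (2, 0), (2, 1), (2, 2), (1, 2), (1, 3), (0, 3), (0, 4), (1, 4)]
Fold 1: move[6]->U => RRUULUUUR VALID
Fold 2: move[7]->D => RRUULUUDR INVALID (collision), skipped
Fold 3: move[4]->D => RRUUDUUUR INVALID (collision), skipped

Answer: VXX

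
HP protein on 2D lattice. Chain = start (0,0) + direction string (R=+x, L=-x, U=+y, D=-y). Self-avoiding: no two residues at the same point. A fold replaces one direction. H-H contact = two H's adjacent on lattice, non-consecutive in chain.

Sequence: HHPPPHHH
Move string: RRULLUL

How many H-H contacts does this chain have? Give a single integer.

Positions: [(0, 0), (1, 0), (2, 0), (2, 1), (1, 1), (0, 1), (0, 2), (-1, 2)]
H-H contact: residue 0 @(0,0) - residue 5 @(0, 1)

Answer: 1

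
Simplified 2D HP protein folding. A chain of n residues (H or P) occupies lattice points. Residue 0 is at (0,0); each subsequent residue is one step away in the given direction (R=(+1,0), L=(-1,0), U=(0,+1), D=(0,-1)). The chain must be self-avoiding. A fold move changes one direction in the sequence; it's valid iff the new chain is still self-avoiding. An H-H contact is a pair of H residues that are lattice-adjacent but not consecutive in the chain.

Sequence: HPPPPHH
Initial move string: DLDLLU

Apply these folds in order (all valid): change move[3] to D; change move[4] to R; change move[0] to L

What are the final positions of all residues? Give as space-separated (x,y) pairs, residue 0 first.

Answer: (0,0) (-1,0) (-2,0) (-2,-1) (-2,-2) (-1,-2) (-1,-1)

Derivation:
Initial moves: DLDLLU
Fold: move[3]->D => DLDDLU (positions: [(0, 0), (0, -1), (-1, -1), (-1, -2), (-1, -3), (-2, -3), (-2, -2)])
Fold: move[4]->R => DLDDRU (positions: [(0, 0), (0, -1), (-1, -1), (-1, -2), (-1, -3), (0, -3), (0, -2)])
Fold: move[0]->L => LLDDRU (positions: [(0, 0), (-1, 0), (-2, 0), (-2, -1), (-2, -2), (-1, -2), (-1, -1)])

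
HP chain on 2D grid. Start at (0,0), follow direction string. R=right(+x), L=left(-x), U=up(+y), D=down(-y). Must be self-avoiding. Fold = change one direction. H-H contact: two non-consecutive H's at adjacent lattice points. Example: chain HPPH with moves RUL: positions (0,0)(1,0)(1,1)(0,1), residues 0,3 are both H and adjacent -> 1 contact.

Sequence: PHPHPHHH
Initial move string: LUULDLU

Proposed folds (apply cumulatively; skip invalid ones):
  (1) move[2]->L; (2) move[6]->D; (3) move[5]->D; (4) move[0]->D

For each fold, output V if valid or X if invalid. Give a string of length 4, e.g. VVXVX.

Answer: VVVX

Derivation:
Initial: LUULDLU -> [(0, 0), (-1, 0), (-1, 1), (-1, 2), (-2, 2), (-2, 1), (-3, 1), (-3, 2)]
Fold 1: move[2]->L => LULLDLU VALID
Fold 2: move[6]->D => LULLDLD VALID
Fold 3: move[5]->D => LULLDDD VALID
Fold 4: move[0]->D => DULLDDD INVALID (collision), skipped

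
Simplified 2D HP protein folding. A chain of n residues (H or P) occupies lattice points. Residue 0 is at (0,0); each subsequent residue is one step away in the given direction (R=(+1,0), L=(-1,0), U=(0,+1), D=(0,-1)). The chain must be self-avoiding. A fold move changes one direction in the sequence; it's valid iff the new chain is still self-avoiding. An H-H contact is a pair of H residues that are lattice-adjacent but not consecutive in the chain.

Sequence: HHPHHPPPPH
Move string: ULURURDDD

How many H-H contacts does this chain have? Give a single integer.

Answer: 2

Derivation:
Positions: [(0, 0), (0, 1), (-1, 1), (-1, 2), (0, 2), (0, 3), (1, 3), (1, 2), (1, 1), (1, 0)]
H-H contact: residue 0 @(0,0) - residue 9 @(1, 0)
H-H contact: residue 1 @(0,1) - residue 4 @(0, 2)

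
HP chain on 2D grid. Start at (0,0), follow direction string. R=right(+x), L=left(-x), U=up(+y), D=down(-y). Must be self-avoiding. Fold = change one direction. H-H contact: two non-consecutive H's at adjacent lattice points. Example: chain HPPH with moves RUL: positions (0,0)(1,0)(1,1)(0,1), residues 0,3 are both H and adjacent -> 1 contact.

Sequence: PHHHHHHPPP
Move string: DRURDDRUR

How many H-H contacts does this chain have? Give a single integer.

Answer: 1

Derivation:
Positions: [(0, 0), (0, -1), (1, -1), (1, 0), (2, 0), (2, -1), (2, -2), (3, -2), (3, -1), (4, -1)]
H-H contact: residue 2 @(1,-1) - residue 5 @(2, -1)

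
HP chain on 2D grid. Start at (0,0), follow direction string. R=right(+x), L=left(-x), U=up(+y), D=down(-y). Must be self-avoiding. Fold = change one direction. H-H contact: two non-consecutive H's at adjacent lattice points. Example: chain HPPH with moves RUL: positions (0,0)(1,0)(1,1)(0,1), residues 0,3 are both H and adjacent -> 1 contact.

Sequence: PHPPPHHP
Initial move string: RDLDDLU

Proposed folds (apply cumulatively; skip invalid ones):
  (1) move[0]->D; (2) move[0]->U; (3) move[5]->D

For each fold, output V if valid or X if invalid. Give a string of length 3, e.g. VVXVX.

Answer: VXX

Derivation:
Initial: RDLDDLU -> [(0, 0), (1, 0), (1, -1), (0, -1), (0, -2), (0, -3), (-1, -3), (-1, -2)]
Fold 1: move[0]->D => DDLDDLU VALID
Fold 2: move[0]->U => UDLDDLU INVALID (collision), skipped
Fold 3: move[5]->D => DDLDDDU INVALID (collision), skipped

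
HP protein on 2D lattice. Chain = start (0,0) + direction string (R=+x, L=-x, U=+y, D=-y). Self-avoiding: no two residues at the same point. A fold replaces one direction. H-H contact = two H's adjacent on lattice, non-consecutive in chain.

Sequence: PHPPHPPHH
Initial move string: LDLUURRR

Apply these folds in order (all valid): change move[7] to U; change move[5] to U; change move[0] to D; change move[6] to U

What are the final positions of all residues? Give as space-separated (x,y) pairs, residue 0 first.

Answer: (0,0) (0,-1) (0,-2) (-1,-2) (-1,-1) (-1,0) (-1,1) (-1,2) (-1,3)

Derivation:
Initial moves: LDLUURRR
Fold: move[7]->U => LDLUURRU (positions: [(0, 0), (-1, 0), (-1, -1), (-2, -1), (-2, 0), (-2, 1), (-1, 1), (0, 1), (0, 2)])
Fold: move[5]->U => LDLUUURU (positions: [(0, 0), (-1, 0), (-1, -1), (-2, -1), (-2, 0), (-2, 1), (-2, 2), (-1, 2), (-1, 3)])
Fold: move[0]->D => DDLUUURU (positions: [(0, 0), (0, -1), (0, -2), (-1, -2), (-1, -1), (-1, 0), (-1, 1), (0, 1), (0, 2)])
Fold: move[6]->U => DDLUUUUU (positions: [(0, 0), (0, -1), (0, -2), (-1, -2), (-1, -1), (-1, 0), (-1, 1), (-1, 2), (-1, 3)])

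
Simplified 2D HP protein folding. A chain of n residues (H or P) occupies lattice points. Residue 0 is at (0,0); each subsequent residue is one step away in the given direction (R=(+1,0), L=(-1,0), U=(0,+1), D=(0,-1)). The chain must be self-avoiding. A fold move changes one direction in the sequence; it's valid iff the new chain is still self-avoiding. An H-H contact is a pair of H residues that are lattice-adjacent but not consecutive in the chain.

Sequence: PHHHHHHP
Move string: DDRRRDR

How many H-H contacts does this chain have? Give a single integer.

Positions: [(0, 0), (0, -1), (0, -2), (1, -2), (2, -2), (3, -2), (3, -3), (4, -3)]
No H-H contacts found.

Answer: 0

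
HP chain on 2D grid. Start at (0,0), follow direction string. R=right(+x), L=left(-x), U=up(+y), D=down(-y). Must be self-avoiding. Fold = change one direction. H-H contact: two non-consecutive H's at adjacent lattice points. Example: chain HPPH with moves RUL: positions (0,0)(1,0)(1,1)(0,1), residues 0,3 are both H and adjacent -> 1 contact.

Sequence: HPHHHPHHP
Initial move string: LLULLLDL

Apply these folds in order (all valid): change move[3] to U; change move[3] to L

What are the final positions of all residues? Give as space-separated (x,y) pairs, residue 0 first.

Initial moves: LLULLLDL
Fold: move[3]->U => LLUULLDL (positions: [(0, 0), (-1, 0), (-2, 0), (-2, 1), (-2, 2), (-3, 2), (-4, 2), (-4, 1), (-5, 1)])
Fold: move[3]->L => LLULLLDL (positions: [(0, 0), (-1, 0), (-2, 0), (-2, 1), (-3, 1), (-4, 1), (-5, 1), (-5, 0), (-6, 0)])

Answer: (0,0) (-1,0) (-2,0) (-2,1) (-3,1) (-4,1) (-5,1) (-5,0) (-6,0)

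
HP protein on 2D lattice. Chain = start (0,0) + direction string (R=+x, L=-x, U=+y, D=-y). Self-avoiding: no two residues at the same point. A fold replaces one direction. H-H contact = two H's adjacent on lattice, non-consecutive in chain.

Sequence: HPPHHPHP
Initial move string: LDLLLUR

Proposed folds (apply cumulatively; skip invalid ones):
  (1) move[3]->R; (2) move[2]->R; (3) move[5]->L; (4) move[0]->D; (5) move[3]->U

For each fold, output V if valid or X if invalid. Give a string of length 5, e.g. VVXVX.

Answer: XXXVV

Derivation:
Initial: LDLLLUR -> [(0, 0), (-1, 0), (-1, -1), (-2, -1), (-3, -1), (-4, -1), (-4, 0), (-3, 0)]
Fold 1: move[3]->R => LDLRLUR INVALID (collision), skipped
Fold 2: move[2]->R => LDRLLUR INVALID (collision), skipped
Fold 3: move[5]->L => LDLLLLR INVALID (collision), skipped
Fold 4: move[0]->D => DDLLLUR VALID
Fold 5: move[3]->U => DDLULUR VALID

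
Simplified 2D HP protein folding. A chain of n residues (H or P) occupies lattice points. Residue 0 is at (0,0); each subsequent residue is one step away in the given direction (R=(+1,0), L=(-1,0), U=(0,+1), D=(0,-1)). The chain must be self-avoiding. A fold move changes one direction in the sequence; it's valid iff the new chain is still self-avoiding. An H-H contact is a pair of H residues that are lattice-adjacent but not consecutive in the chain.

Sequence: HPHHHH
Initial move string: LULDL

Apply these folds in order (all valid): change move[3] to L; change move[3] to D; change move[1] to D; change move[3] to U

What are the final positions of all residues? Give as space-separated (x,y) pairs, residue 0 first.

Initial moves: LULDL
Fold: move[3]->L => LULLL (positions: [(0, 0), (-1, 0), (-1, 1), (-2, 1), (-3, 1), (-4, 1)])
Fold: move[3]->D => LULDL (positions: [(0, 0), (-1, 0), (-1, 1), (-2, 1), (-2, 0), (-3, 0)])
Fold: move[1]->D => LDLDL (positions: [(0, 0), (-1, 0), (-1, -1), (-2, -1), (-2, -2), (-3, -2)])
Fold: move[3]->U => LDLUL (positions: [(0, 0), (-1, 0), (-1, -1), (-2, -1), (-2, 0), (-3, 0)])

Answer: (0,0) (-1,0) (-1,-1) (-2,-1) (-2,0) (-3,0)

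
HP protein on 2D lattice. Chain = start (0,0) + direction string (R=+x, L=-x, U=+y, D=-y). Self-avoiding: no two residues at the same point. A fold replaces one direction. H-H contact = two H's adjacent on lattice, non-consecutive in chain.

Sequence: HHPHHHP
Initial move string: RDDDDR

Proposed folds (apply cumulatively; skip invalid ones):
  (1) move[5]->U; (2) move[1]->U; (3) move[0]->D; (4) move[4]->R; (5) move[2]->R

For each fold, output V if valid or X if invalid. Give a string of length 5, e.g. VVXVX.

Answer: XXVVV

Derivation:
Initial: RDDDDR -> [(0, 0), (1, 0), (1, -1), (1, -2), (1, -3), (1, -4), (2, -4)]
Fold 1: move[5]->U => RDDDDU INVALID (collision), skipped
Fold 2: move[1]->U => RUDDDR INVALID (collision), skipped
Fold 3: move[0]->D => DDDDDR VALID
Fold 4: move[4]->R => DDDDRR VALID
Fold 5: move[2]->R => DDRDRR VALID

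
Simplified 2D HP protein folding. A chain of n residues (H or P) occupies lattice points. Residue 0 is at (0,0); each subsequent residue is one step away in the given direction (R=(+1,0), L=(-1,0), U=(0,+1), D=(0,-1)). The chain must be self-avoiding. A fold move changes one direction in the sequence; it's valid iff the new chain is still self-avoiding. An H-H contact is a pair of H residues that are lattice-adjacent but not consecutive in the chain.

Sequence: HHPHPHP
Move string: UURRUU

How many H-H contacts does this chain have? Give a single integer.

Positions: [(0, 0), (0, 1), (0, 2), (1, 2), (2, 2), (2, 3), (2, 4)]
No H-H contacts found.

Answer: 0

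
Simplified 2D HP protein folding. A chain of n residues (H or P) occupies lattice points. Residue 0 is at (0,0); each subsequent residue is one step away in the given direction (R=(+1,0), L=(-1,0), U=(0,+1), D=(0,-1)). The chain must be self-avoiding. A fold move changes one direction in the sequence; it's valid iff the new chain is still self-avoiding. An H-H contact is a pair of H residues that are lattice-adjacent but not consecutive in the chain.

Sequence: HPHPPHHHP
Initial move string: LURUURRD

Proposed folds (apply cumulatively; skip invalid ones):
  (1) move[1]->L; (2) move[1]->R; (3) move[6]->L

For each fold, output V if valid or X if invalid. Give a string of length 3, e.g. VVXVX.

Initial: LURUURRD -> [(0, 0), (-1, 0), (-1, 1), (0, 1), (0, 2), (0, 3), (1, 3), (2, 3), (2, 2)]
Fold 1: move[1]->L => LLRUURRD INVALID (collision), skipped
Fold 2: move[1]->R => LRRUURRD INVALID (collision), skipped
Fold 3: move[6]->L => LURUURLD INVALID (collision), skipped

Answer: XXX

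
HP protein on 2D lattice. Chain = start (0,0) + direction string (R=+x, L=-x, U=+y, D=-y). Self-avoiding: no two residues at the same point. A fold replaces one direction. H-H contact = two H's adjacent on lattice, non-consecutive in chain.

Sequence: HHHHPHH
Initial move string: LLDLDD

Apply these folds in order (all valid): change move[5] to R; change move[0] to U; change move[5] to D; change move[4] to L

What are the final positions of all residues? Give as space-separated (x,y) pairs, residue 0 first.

Answer: (0,0) (0,1) (-1,1) (-1,0) (-2,0) (-3,0) (-3,-1)

Derivation:
Initial moves: LLDLDD
Fold: move[5]->R => LLDLDR (positions: [(0, 0), (-1, 0), (-2, 0), (-2, -1), (-3, -1), (-3, -2), (-2, -2)])
Fold: move[0]->U => ULDLDR (positions: [(0, 0), (0, 1), (-1, 1), (-1, 0), (-2, 0), (-2, -1), (-1, -1)])
Fold: move[5]->D => ULDLDD (positions: [(0, 0), (0, 1), (-1, 1), (-1, 0), (-2, 0), (-2, -1), (-2, -2)])
Fold: move[4]->L => ULDLLD (positions: [(0, 0), (0, 1), (-1, 1), (-1, 0), (-2, 0), (-3, 0), (-3, -1)])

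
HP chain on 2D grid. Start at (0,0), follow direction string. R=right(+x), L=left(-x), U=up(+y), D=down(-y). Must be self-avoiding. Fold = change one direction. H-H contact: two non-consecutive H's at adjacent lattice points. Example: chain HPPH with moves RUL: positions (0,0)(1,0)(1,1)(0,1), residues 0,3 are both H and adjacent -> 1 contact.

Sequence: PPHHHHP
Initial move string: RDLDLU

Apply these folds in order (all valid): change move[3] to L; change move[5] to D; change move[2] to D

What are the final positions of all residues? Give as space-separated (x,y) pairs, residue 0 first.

Answer: (0,0) (1,0) (1,-1) (1,-2) (0,-2) (-1,-2) (-1,-3)

Derivation:
Initial moves: RDLDLU
Fold: move[3]->L => RDLLLU (positions: [(0, 0), (1, 0), (1, -1), (0, -1), (-1, -1), (-2, -1), (-2, 0)])
Fold: move[5]->D => RDLLLD (positions: [(0, 0), (1, 0), (1, -1), (0, -1), (-1, -1), (-2, -1), (-2, -2)])
Fold: move[2]->D => RDDLLD (positions: [(0, 0), (1, 0), (1, -1), (1, -2), (0, -2), (-1, -2), (-1, -3)])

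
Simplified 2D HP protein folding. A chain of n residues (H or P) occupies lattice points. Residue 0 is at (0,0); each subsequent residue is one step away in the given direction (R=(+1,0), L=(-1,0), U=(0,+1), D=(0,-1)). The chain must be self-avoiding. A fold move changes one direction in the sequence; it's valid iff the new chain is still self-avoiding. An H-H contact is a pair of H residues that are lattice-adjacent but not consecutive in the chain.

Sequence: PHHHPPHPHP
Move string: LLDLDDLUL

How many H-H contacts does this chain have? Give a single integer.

Positions: [(0, 0), (-1, 0), (-2, 0), (-2, -1), (-3, -1), (-3, -2), (-3, -3), (-4, -3), (-4, -2), (-5, -2)]
No H-H contacts found.

Answer: 0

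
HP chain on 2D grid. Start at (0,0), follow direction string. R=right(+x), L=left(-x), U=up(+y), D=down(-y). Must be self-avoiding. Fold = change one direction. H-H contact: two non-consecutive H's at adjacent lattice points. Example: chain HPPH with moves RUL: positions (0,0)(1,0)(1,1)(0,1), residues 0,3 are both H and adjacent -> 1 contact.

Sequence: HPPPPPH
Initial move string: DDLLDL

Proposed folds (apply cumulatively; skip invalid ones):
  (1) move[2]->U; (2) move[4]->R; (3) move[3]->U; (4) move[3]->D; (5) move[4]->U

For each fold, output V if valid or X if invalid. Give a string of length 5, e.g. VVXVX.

Initial: DDLLDL -> [(0, 0), (0, -1), (0, -2), (-1, -2), (-2, -2), (-2, -3), (-3, -3)]
Fold 1: move[2]->U => DDULDL INVALID (collision), skipped
Fold 2: move[4]->R => DDLLRL INVALID (collision), skipped
Fold 3: move[3]->U => DDLUDL INVALID (collision), skipped
Fold 4: move[3]->D => DDLDDL VALID
Fold 5: move[4]->U => DDLDUL INVALID (collision), skipped

Answer: XXXVX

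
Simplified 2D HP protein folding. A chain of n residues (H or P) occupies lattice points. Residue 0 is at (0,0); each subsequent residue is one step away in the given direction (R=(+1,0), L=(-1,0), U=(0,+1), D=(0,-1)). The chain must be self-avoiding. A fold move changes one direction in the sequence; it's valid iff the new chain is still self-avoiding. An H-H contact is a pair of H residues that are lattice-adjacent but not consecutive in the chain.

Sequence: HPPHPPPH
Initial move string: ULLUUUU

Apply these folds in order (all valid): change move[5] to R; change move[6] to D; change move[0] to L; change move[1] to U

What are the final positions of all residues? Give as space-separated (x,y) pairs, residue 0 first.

Answer: (0,0) (-1,0) (-1,1) (-2,1) (-2,2) (-2,3) (-1,3) (-1,2)

Derivation:
Initial moves: ULLUUUU
Fold: move[5]->R => ULLUURU (positions: [(0, 0), (0, 1), (-1, 1), (-2, 1), (-2, 2), (-2, 3), (-1, 3), (-1, 4)])
Fold: move[6]->D => ULLUURD (positions: [(0, 0), (0, 1), (-1, 1), (-2, 1), (-2, 2), (-2, 3), (-1, 3), (-1, 2)])
Fold: move[0]->L => LLLUURD (positions: [(0, 0), (-1, 0), (-2, 0), (-3, 0), (-3, 1), (-3, 2), (-2, 2), (-2, 1)])
Fold: move[1]->U => LULUURD (positions: [(0, 0), (-1, 0), (-1, 1), (-2, 1), (-2, 2), (-2, 3), (-1, 3), (-1, 2)])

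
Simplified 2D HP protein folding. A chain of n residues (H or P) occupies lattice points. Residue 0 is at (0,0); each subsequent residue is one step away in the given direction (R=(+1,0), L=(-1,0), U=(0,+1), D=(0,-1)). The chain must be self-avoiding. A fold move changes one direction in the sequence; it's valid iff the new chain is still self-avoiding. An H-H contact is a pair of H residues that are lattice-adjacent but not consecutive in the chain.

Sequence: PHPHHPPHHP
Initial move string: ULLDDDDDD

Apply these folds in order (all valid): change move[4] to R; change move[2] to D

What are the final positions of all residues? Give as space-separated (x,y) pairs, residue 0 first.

Answer: (0,0) (0,1) (-1,1) (-1,0) (-1,-1) (0,-1) (0,-2) (0,-3) (0,-4) (0,-5)

Derivation:
Initial moves: ULLDDDDDD
Fold: move[4]->R => ULLDRDDDD (positions: [(0, 0), (0, 1), (-1, 1), (-2, 1), (-2, 0), (-1, 0), (-1, -1), (-1, -2), (-1, -3), (-1, -4)])
Fold: move[2]->D => ULDDRDDDD (positions: [(0, 0), (0, 1), (-1, 1), (-1, 0), (-1, -1), (0, -1), (0, -2), (0, -3), (0, -4), (0, -5)])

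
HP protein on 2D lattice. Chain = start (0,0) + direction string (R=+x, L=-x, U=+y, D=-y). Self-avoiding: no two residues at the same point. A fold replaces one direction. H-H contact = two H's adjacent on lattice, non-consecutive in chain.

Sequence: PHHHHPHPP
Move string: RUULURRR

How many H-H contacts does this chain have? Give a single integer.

Answer: 1

Derivation:
Positions: [(0, 0), (1, 0), (1, 1), (1, 2), (0, 2), (0, 3), (1, 3), (2, 3), (3, 3)]
H-H contact: residue 3 @(1,2) - residue 6 @(1, 3)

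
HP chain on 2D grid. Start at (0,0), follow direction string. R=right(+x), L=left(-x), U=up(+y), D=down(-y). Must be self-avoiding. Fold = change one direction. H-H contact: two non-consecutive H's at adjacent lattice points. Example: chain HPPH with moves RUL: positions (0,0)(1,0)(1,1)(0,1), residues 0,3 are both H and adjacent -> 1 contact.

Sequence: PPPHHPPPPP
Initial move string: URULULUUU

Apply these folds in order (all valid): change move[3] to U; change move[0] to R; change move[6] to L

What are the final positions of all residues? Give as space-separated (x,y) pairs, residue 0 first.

Initial moves: URULULUUU
Fold: move[3]->U => URUUULUUU (positions: [(0, 0), (0, 1), (1, 1), (1, 2), (1, 3), (1, 4), (0, 4), (0, 5), (0, 6), (0, 7)])
Fold: move[0]->R => RRUUULUUU (positions: [(0, 0), (1, 0), (2, 0), (2, 1), (2, 2), (2, 3), (1, 3), (1, 4), (1, 5), (1, 6)])
Fold: move[6]->L => RRUUULLUU (positions: [(0, 0), (1, 0), (2, 0), (2, 1), (2, 2), (2, 3), (1, 3), (0, 3), (0, 4), (0, 5)])

Answer: (0,0) (1,0) (2,0) (2,1) (2,2) (2,3) (1,3) (0,3) (0,4) (0,5)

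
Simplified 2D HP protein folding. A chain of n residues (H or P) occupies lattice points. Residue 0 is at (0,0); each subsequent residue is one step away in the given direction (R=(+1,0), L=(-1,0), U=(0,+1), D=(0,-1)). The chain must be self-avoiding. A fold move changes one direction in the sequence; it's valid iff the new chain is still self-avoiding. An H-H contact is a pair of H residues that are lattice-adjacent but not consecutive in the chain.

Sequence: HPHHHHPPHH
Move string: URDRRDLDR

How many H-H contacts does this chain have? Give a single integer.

Answer: 1

Derivation:
Positions: [(0, 0), (0, 1), (1, 1), (1, 0), (2, 0), (3, 0), (3, -1), (2, -1), (2, -2), (3, -2)]
H-H contact: residue 0 @(0,0) - residue 3 @(1, 0)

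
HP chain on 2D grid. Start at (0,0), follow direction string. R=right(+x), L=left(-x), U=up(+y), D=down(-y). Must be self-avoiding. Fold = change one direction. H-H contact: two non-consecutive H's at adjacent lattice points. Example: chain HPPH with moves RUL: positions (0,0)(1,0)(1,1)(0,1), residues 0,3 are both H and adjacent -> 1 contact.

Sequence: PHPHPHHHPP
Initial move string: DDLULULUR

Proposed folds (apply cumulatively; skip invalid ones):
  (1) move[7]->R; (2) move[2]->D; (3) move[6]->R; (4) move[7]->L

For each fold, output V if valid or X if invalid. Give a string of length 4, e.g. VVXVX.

Answer: XXVX

Derivation:
Initial: DDLULULUR -> [(0, 0), (0, -1), (0, -2), (-1, -2), (-1, -1), (-2, -1), (-2, 0), (-3, 0), (-3, 1), (-2, 1)]
Fold 1: move[7]->R => DDLULULRR INVALID (collision), skipped
Fold 2: move[2]->D => DDDULULUR INVALID (collision), skipped
Fold 3: move[6]->R => DDLULURUR VALID
Fold 4: move[7]->L => DDLULURLR INVALID (collision), skipped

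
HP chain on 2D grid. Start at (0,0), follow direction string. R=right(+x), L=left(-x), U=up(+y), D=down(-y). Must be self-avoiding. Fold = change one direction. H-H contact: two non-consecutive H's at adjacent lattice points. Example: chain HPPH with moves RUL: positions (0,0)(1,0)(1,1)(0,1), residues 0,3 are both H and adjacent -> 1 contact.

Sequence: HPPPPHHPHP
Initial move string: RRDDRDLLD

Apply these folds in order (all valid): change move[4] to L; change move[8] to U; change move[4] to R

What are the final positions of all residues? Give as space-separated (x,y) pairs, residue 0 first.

Answer: (0,0) (1,0) (2,0) (2,-1) (2,-2) (3,-2) (3,-3) (2,-3) (1,-3) (1,-2)

Derivation:
Initial moves: RRDDRDLLD
Fold: move[4]->L => RRDDLDLLD (positions: [(0, 0), (1, 0), (2, 0), (2, -1), (2, -2), (1, -2), (1, -3), (0, -3), (-1, -3), (-1, -4)])
Fold: move[8]->U => RRDDLDLLU (positions: [(0, 0), (1, 0), (2, 0), (2, -1), (2, -2), (1, -2), (1, -3), (0, -3), (-1, -3), (-1, -2)])
Fold: move[4]->R => RRDDRDLLU (positions: [(0, 0), (1, 0), (2, 0), (2, -1), (2, -2), (3, -2), (3, -3), (2, -3), (1, -3), (1, -2)])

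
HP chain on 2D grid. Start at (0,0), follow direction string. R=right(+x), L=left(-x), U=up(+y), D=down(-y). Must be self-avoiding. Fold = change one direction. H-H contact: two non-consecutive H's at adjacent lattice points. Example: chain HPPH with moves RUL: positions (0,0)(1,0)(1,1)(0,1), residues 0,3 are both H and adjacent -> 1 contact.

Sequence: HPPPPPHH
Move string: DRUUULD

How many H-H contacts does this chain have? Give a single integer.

Answer: 1

Derivation:
Positions: [(0, 0), (0, -1), (1, -1), (1, 0), (1, 1), (1, 2), (0, 2), (0, 1)]
H-H contact: residue 0 @(0,0) - residue 7 @(0, 1)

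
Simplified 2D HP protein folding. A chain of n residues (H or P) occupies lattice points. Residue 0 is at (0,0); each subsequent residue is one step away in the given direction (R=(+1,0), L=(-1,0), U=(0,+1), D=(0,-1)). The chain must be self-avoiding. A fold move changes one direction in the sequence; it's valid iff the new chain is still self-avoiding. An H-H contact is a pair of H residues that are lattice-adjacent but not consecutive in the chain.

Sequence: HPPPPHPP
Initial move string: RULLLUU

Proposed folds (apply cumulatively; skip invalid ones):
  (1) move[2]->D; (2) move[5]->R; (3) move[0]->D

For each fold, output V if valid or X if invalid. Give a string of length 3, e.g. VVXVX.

Initial: RULLLUU -> [(0, 0), (1, 0), (1, 1), (0, 1), (-1, 1), (-2, 1), (-2, 2), (-2, 3)]
Fold 1: move[2]->D => RUDLLUU INVALID (collision), skipped
Fold 2: move[5]->R => RULLLRU INVALID (collision), skipped
Fold 3: move[0]->D => DULLLUU INVALID (collision), skipped

Answer: XXX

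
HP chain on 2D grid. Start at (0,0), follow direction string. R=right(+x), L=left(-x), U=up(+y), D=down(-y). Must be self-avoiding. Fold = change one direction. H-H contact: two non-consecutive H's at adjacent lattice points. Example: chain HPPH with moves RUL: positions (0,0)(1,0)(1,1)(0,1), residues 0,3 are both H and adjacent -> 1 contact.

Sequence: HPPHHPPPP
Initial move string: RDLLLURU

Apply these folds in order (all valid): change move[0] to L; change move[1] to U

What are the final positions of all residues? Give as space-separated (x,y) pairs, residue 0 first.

Initial moves: RDLLLURU
Fold: move[0]->L => LDLLLURU (positions: [(0, 0), (-1, 0), (-1, -1), (-2, -1), (-3, -1), (-4, -1), (-4, 0), (-3, 0), (-3, 1)])
Fold: move[1]->U => LULLLURU (positions: [(0, 0), (-1, 0), (-1, 1), (-2, 1), (-3, 1), (-4, 1), (-4, 2), (-3, 2), (-3, 3)])

Answer: (0,0) (-1,0) (-1,1) (-2,1) (-3,1) (-4,1) (-4,2) (-3,2) (-3,3)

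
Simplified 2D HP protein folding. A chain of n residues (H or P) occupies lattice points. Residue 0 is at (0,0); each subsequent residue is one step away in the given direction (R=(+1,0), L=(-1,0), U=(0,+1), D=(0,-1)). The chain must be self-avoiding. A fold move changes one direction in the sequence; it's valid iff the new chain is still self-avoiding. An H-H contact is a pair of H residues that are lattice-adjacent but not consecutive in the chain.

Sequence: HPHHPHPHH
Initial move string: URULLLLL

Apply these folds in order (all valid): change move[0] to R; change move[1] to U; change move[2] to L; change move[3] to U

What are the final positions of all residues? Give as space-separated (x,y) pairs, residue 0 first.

Answer: (0,0) (1,0) (1,1) (0,1) (0,2) (-1,2) (-2,2) (-3,2) (-4,2)

Derivation:
Initial moves: URULLLLL
Fold: move[0]->R => RRULLLLL (positions: [(0, 0), (1, 0), (2, 0), (2, 1), (1, 1), (0, 1), (-1, 1), (-2, 1), (-3, 1)])
Fold: move[1]->U => RUULLLLL (positions: [(0, 0), (1, 0), (1, 1), (1, 2), (0, 2), (-1, 2), (-2, 2), (-3, 2), (-4, 2)])
Fold: move[2]->L => RULLLLLL (positions: [(0, 0), (1, 0), (1, 1), (0, 1), (-1, 1), (-2, 1), (-3, 1), (-4, 1), (-5, 1)])
Fold: move[3]->U => RULULLLL (positions: [(0, 0), (1, 0), (1, 1), (0, 1), (0, 2), (-1, 2), (-2, 2), (-3, 2), (-4, 2)])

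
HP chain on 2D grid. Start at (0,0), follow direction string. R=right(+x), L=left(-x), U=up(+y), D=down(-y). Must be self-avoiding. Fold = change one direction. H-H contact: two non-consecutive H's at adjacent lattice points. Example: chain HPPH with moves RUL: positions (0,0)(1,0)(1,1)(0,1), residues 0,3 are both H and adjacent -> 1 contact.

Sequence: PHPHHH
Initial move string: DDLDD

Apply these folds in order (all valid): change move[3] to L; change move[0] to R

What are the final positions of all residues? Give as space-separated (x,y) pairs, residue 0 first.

Initial moves: DDLDD
Fold: move[3]->L => DDLLD (positions: [(0, 0), (0, -1), (0, -2), (-1, -2), (-2, -2), (-2, -3)])
Fold: move[0]->R => RDLLD (positions: [(0, 0), (1, 0), (1, -1), (0, -1), (-1, -1), (-1, -2)])

Answer: (0,0) (1,0) (1,-1) (0,-1) (-1,-1) (-1,-2)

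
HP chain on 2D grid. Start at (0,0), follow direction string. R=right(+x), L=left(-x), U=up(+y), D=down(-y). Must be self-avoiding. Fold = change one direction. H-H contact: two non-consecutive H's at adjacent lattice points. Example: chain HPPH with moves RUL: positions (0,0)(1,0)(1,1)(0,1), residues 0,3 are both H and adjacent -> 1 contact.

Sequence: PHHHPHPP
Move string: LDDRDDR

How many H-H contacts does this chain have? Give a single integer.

Positions: [(0, 0), (-1, 0), (-1, -1), (-1, -2), (0, -2), (0, -3), (0, -4), (1, -4)]
No H-H contacts found.

Answer: 0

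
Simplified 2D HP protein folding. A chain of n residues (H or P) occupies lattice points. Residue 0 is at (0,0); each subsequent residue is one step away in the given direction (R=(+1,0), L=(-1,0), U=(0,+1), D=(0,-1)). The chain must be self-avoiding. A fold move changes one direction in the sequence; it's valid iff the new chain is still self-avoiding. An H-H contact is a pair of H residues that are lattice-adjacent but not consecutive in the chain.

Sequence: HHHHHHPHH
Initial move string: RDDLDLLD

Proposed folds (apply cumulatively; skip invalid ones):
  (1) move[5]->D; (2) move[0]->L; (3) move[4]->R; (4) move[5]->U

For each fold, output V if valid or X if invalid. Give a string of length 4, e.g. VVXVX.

Answer: VVXX

Derivation:
Initial: RDDLDLLD -> [(0, 0), (1, 0), (1, -1), (1, -2), (0, -2), (0, -3), (-1, -3), (-2, -3), (-2, -4)]
Fold 1: move[5]->D => RDDLDDLD VALID
Fold 2: move[0]->L => LDDLDDLD VALID
Fold 3: move[4]->R => LDDLRDLD INVALID (collision), skipped
Fold 4: move[5]->U => LDDLDULD INVALID (collision), skipped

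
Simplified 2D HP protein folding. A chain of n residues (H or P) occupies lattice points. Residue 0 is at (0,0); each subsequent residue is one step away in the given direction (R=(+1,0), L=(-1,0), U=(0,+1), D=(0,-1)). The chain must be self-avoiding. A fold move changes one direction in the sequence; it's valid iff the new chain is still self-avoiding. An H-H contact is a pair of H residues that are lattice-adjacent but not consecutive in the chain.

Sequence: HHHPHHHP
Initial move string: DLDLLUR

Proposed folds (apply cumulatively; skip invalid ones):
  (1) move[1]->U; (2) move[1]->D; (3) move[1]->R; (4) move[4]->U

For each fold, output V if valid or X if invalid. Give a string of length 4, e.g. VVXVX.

Initial: DLDLLUR -> [(0, 0), (0, -1), (-1, -1), (-1, -2), (-2, -2), (-3, -2), (-3, -1), (-2, -1)]
Fold 1: move[1]->U => DUDLLUR INVALID (collision), skipped
Fold 2: move[1]->D => DDDLLUR VALID
Fold 3: move[1]->R => DRDLLUR INVALID (collision), skipped
Fold 4: move[4]->U => DDDLUUR INVALID (collision), skipped

Answer: XVXX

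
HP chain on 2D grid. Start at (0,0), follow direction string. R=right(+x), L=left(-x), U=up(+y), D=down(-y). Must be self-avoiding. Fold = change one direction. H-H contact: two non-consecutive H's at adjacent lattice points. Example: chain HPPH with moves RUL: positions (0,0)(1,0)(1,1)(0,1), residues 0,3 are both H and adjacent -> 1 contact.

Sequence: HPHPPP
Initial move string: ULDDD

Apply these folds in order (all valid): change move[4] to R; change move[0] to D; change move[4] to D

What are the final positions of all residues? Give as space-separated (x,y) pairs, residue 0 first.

Answer: (0,0) (0,-1) (-1,-1) (-1,-2) (-1,-3) (-1,-4)

Derivation:
Initial moves: ULDDD
Fold: move[4]->R => ULDDR (positions: [(0, 0), (0, 1), (-1, 1), (-1, 0), (-1, -1), (0, -1)])
Fold: move[0]->D => DLDDR (positions: [(0, 0), (0, -1), (-1, -1), (-1, -2), (-1, -3), (0, -3)])
Fold: move[4]->D => DLDDD (positions: [(0, 0), (0, -1), (-1, -1), (-1, -2), (-1, -3), (-1, -4)])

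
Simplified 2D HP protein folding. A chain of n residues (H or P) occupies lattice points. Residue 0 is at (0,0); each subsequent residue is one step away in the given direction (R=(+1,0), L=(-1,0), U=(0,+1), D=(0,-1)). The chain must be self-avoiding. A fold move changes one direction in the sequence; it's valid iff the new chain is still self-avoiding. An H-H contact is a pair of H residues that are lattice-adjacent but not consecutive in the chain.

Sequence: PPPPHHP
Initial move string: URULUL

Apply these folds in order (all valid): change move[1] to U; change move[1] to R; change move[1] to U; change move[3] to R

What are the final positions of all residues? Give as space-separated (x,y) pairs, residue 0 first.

Answer: (0,0) (0,1) (0,2) (0,3) (1,3) (1,4) (0,4)

Derivation:
Initial moves: URULUL
Fold: move[1]->U => UUULUL (positions: [(0, 0), (0, 1), (0, 2), (0, 3), (-1, 3), (-1, 4), (-2, 4)])
Fold: move[1]->R => URULUL (positions: [(0, 0), (0, 1), (1, 1), (1, 2), (0, 2), (0, 3), (-1, 3)])
Fold: move[1]->U => UUULUL (positions: [(0, 0), (0, 1), (0, 2), (0, 3), (-1, 3), (-1, 4), (-2, 4)])
Fold: move[3]->R => UUURUL (positions: [(0, 0), (0, 1), (0, 2), (0, 3), (1, 3), (1, 4), (0, 4)])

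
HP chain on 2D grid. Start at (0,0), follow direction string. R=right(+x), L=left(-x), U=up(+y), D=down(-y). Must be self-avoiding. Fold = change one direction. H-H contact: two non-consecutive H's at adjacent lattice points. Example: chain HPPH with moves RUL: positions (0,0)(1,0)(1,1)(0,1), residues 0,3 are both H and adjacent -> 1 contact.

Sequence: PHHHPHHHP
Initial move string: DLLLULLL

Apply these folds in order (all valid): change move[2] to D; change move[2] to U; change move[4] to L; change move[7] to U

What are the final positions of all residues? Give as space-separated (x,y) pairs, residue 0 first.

Initial moves: DLLLULLL
Fold: move[2]->D => DLDLULLL (positions: [(0, 0), (0, -1), (-1, -1), (-1, -2), (-2, -2), (-2, -1), (-3, -1), (-4, -1), (-5, -1)])
Fold: move[2]->U => DLULULLL (positions: [(0, 0), (0, -1), (-1, -1), (-1, 0), (-2, 0), (-2, 1), (-3, 1), (-4, 1), (-5, 1)])
Fold: move[4]->L => DLULLLLL (positions: [(0, 0), (0, -1), (-1, -1), (-1, 0), (-2, 0), (-3, 0), (-4, 0), (-5, 0), (-6, 0)])
Fold: move[7]->U => DLULLLLU (positions: [(0, 0), (0, -1), (-1, -1), (-1, 0), (-2, 0), (-3, 0), (-4, 0), (-5, 0), (-5, 1)])

Answer: (0,0) (0,-1) (-1,-1) (-1,0) (-2,0) (-3,0) (-4,0) (-5,0) (-5,1)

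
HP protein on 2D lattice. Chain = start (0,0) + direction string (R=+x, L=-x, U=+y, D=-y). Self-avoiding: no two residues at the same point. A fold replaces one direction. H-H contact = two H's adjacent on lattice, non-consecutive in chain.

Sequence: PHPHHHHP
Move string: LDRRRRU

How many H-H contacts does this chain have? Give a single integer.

Positions: [(0, 0), (-1, 0), (-1, -1), (0, -1), (1, -1), (2, -1), (3, -1), (3, 0)]
No H-H contacts found.

Answer: 0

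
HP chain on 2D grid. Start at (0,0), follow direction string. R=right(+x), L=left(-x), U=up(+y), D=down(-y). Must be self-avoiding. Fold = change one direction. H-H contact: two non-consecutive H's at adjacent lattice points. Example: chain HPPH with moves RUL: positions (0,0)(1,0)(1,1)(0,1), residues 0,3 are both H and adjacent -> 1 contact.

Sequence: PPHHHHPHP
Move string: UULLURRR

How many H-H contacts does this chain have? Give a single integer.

Positions: [(0, 0), (0, 1), (0, 2), (-1, 2), (-2, 2), (-2, 3), (-1, 3), (0, 3), (1, 3)]
H-H contact: residue 2 @(0,2) - residue 7 @(0, 3)

Answer: 1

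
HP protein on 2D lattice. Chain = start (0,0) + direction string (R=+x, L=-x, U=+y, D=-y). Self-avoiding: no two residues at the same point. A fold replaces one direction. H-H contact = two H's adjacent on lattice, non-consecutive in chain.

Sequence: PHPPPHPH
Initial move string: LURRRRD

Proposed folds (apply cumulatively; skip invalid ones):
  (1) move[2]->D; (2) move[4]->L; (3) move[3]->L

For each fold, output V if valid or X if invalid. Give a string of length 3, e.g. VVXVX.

Initial: LURRRRD -> [(0, 0), (-1, 0), (-1, 1), (0, 1), (1, 1), (2, 1), (3, 1), (3, 0)]
Fold 1: move[2]->D => LUDRRRD INVALID (collision), skipped
Fold 2: move[4]->L => LURRLRD INVALID (collision), skipped
Fold 3: move[3]->L => LURLRRD INVALID (collision), skipped

Answer: XXX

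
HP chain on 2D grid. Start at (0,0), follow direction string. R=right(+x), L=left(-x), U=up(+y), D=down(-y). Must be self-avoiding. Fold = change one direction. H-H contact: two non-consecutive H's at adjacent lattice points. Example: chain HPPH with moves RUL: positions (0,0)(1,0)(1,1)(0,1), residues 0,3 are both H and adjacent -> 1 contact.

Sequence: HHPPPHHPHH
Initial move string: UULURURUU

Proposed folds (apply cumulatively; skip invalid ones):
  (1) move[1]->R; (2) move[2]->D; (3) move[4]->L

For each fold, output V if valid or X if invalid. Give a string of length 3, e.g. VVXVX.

Initial: UULURURUU -> [(0, 0), (0, 1), (0, 2), (-1, 2), (-1, 3), (0, 3), (0, 4), (1, 4), (1, 5), (1, 6)]
Fold 1: move[1]->R => URLURURUU INVALID (collision), skipped
Fold 2: move[2]->D => UUDURURUU INVALID (collision), skipped
Fold 3: move[4]->L => UULULURUU VALID

Answer: XXV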